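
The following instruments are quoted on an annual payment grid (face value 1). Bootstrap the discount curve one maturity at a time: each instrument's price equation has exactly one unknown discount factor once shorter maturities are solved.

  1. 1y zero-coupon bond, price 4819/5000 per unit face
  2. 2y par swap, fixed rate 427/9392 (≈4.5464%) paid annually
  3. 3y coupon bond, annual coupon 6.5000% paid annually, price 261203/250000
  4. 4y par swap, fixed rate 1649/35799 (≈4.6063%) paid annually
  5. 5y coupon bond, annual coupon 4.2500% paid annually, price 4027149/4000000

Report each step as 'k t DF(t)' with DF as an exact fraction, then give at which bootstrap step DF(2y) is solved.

step 1 [1y] zero: DF = P = 4819/5000 ≈ 0.963800
step 2 [2y] swap r/1=427/9392: DF=(1 − 427/9392·(0.963800))/(1+427/9392) = 4573/5000 ≈ 0.914600
step 3 [3y] bond c/1=13/200: DF=(261203/250000 − 13/200·(0.963800+0.914600))/(1+13/200) = 1083/1250 ≈ 0.866400
step 4 [4y] swap r/1=1649/35799: DF=(1 − 1649/35799·(0.963800+0.914600+0.866400))/(1+1649/35799) = 8351/10000 ≈ 0.835100
step 5 [5y] bond c/1=17/400: DF=(4027149/4000000 − 17/400·(0.963800+0.914600+0.866400+0.835100))/(1+17/400) = 4099/5000 ≈ 0.819800

1 1 4819/5000
2 2 4573/5000
3 3 1083/1250
4 4 8351/10000
5 5 4099/5000
DF(2y) is solved at step 2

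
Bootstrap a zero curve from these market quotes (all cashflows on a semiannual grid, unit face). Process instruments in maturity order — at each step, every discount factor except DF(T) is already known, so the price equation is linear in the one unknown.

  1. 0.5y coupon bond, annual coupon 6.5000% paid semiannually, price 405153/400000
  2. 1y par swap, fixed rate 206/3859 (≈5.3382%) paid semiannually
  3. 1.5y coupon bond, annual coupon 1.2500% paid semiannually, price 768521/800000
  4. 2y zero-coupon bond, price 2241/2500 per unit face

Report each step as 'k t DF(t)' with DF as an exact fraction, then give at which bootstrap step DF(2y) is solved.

1 1/2 981/1000
2 1 1897/2000
3 3/2 9427/10000
4 2 2241/2500
DF(2y) is solved at step 4

step 1 [0.5y] bond c/2=13/400: DF=(405153/400000 − 13/400·(0))/(1+13/400) = 981/1000 ≈ 0.981000
step 2 [1y] swap r/2=103/3859: DF=(1 − 103/3859·(0.981000))/(1+103/3859) = 1897/2000 ≈ 0.948500
step 3 [1.5y] bond c/2=1/160: DF=(768521/800000 − 1/160·(0.981000+0.948500))/(1+1/160) = 9427/10000 ≈ 0.942700
step 4 [2y] zero: DF = P = 2241/2500 ≈ 0.896400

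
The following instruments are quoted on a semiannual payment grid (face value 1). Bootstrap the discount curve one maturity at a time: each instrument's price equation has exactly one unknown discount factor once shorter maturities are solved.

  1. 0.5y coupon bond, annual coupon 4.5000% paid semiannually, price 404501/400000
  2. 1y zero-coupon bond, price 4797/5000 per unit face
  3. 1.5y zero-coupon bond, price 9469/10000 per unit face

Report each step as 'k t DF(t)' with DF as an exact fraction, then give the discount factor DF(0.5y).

1 1/2 989/1000
2 1 4797/5000
3 3/2 9469/10000
DF(0.5y) = 989/1000 ≈ 0.989000

step 1 [0.5y] bond c/2=9/400: DF=(404501/400000 − 9/400·(0))/(1+9/400) = 989/1000 ≈ 0.989000
step 2 [1y] zero: DF = P = 4797/5000 ≈ 0.959400
step 3 [1.5y] zero: DF = P = 9469/10000 ≈ 0.946900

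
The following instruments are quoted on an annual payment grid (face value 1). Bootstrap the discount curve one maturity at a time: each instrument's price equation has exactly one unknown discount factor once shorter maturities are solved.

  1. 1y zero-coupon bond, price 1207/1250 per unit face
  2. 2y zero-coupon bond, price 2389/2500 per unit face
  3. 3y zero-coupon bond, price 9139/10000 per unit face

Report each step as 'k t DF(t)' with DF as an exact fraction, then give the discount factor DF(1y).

1 1 1207/1250
2 2 2389/2500
3 3 9139/10000
DF(1y) = 1207/1250 ≈ 0.965600

step 1 [1y] zero: DF = P = 1207/1250 ≈ 0.965600
step 2 [2y] zero: DF = P = 2389/2500 ≈ 0.955600
step 3 [3y] zero: DF = P = 9139/10000 ≈ 0.913900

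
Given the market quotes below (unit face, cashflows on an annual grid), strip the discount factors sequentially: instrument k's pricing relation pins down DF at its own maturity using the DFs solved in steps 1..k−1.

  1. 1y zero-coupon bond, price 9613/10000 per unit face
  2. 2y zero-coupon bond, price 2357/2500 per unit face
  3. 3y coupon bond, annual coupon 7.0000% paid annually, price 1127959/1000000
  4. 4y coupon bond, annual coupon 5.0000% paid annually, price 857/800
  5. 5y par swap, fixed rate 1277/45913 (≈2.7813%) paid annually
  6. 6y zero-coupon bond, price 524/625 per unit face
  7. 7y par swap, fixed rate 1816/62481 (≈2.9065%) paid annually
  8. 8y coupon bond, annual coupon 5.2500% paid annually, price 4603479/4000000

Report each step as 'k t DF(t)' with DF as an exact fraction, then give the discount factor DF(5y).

1 1 9613/10000
2 2 2357/2500
3 3 581/625
4 4 8853/10000
5 5 8723/10000
6 6 524/625
7 7 1023/1250
8 8 3909/5000
DF(5y) = 8723/10000 ≈ 0.872300

step 1 [1y] zero: DF = P = 9613/10000 ≈ 0.961300
step 2 [2y] zero: DF = P = 2357/2500 ≈ 0.942800
step 3 [3y] bond c/1=7/100: DF=(1127959/1000000 − 7/100·(0.961300+0.942800))/(1+7/100) = 581/625 ≈ 0.929600
step 4 [4y] bond c/1=1/20: DF=(857/800 − 1/20·(0.961300+0.942800+0.929600))/(1+1/20) = 8853/10000 ≈ 0.885300
step 5 [5y] swap r/1=1277/45913: DF=(1 − 1277/45913·(0.961300+0.942800+0.929600+0.885300))/(1+1277/45913) = 8723/10000 ≈ 0.872300
step 6 [6y] zero: DF = P = 524/625 ≈ 0.838400
step 7 [7y] swap r/1=1816/62481: DF=(1 − 1816/62481·(0.961300+0.942800+0.929600+0.885300+0.872300+0.838400))/(1+1816/62481) = 1023/1250 ≈ 0.818400
step 8 [8y] bond c/1=21/400: DF=(4603479/4000000 − 21/400·(0.961300+0.942800+0.929600+0.885300+0.872300+0.838400+0.818400))/(1+21/400) = 3909/5000 ≈ 0.781800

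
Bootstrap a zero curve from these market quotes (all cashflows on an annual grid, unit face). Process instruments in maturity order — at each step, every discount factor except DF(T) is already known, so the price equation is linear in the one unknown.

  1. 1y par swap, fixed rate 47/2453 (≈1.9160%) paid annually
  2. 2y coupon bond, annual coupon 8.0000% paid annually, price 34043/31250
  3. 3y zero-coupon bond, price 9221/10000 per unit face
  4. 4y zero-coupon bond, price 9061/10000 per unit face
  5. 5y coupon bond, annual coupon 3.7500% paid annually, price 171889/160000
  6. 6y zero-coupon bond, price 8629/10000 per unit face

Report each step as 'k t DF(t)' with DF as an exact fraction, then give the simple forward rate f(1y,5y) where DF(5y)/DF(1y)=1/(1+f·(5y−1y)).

1 1 2453/2500
2 2 117/125
3 3 9221/10000
4 4 9061/10000
5 5 9001/10000
6 6 8629/10000
f(1y,5y) = ((2453/2500)/(9001/10000) − 1)/(4) = 811/36004 ≈ 2.2525%

step 1 [1y] swap r/1=47/2453: DF=(1 − 47/2453·(0))/(1+47/2453) = 2453/2500 ≈ 0.981200
step 2 [2y] bond c/1=2/25: DF=(34043/31250 − 2/25·(0.981200))/(1+2/25) = 117/125 ≈ 0.936000
step 3 [3y] zero: DF = P = 9221/10000 ≈ 0.922100
step 4 [4y] zero: DF = P = 9061/10000 ≈ 0.906100
step 5 [5y] bond c/1=3/80: DF=(171889/160000 − 3/80·(0.981200+0.936000+0.922100+0.906100))/(1+3/80) = 9001/10000 ≈ 0.900100
step 6 [6y] zero: DF = P = 8629/10000 ≈ 0.862900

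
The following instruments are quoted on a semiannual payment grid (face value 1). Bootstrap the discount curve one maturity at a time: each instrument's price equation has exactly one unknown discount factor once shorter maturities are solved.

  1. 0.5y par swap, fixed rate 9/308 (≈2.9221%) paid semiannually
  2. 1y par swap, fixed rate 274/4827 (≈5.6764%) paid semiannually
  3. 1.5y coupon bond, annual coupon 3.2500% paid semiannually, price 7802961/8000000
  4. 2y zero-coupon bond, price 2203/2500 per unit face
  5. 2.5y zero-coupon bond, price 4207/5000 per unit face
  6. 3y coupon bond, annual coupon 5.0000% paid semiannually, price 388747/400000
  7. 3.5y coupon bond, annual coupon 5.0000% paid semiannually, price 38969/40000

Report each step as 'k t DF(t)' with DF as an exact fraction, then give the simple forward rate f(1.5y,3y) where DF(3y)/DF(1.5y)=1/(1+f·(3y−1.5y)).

1 1/2 616/625
2 1 2363/2500
3 3/2 9289/10000
4 2 2203/2500
5 5/2 4207/5000
6 3 2091/2500
7 7/2 8183/10000
f(1.5y,3y) = ((9289/10000)/(2091/2500) − 1)/(3/2) = 925/12546 ≈ 7.3729%

step 1 [0.5y] swap r/2=9/616: DF=(1 − 9/616·(0))/(1+9/616) = 616/625 ≈ 0.985600
step 2 [1y] swap r/2=137/4827: DF=(1 − 137/4827·(0.985600))/(1+137/4827) = 2363/2500 ≈ 0.945200
step 3 [1.5y] bond c/2=13/800: DF=(7802961/8000000 − 13/800·(0.985600+0.945200))/(1+13/800) = 9289/10000 ≈ 0.928900
step 4 [2y] zero: DF = P = 2203/2500 ≈ 0.881200
step 5 [2.5y] zero: DF = P = 4207/5000 ≈ 0.841400
step 6 [3y] bond c/2=1/40: DF=(388747/400000 − 1/40·(0.985600+0.945200+0.928900+0.881200+0.841400))/(1+1/40) = 2091/2500 ≈ 0.836400
step 7 [3.5y] bond c/2=1/40: DF=(38969/40000 − 1/40·(0.985600+0.945200+0.928900+0.881200+0.841400+0.836400))/(1+1/40) = 8183/10000 ≈ 0.818300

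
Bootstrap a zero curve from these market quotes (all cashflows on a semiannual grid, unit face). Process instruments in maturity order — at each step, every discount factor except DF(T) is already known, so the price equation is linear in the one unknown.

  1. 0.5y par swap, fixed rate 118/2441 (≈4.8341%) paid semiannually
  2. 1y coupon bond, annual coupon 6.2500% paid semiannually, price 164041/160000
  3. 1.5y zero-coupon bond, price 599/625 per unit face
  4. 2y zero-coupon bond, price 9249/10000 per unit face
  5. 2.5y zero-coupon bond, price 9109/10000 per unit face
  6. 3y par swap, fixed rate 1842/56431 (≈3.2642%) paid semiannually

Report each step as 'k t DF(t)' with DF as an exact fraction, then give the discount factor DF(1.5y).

step 1 [0.5y] swap r/2=59/2441: DF=(1 − 59/2441·(0))/(1+59/2441) = 2441/2500 ≈ 0.976400
step 2 [1y] bond c/2=1/32: DF=(164041/160000 − 1/32·(0.976400))/(1+1/32) = 4823/5000 ≈ 0.964600
step 3 [1.5y] zero: DF = P = 599/625 ≈ 0.958400
step 4 [2y] zero: DF = P = 9249/10000 ≈ 0.924900
step 5 [2.5y] zero: DF = P = 9109/10000 ≈ 0.910900
step 6 [3y] swap r/2=921/56431: DF=(1 − 921/56431·(0.976400+0.964600+0.958400+0.924900+0.910900))/(1+921/56431) = 9079/10000 ≈ 0.907900

1 1/2 2441/2500
2 1 4823/5000
3 3/2 599/625
4 2 9249/10000
5 5/2 9109/10000
6 3 9079/10000
DF(1.5y) = 599/625 ≈ 0.958400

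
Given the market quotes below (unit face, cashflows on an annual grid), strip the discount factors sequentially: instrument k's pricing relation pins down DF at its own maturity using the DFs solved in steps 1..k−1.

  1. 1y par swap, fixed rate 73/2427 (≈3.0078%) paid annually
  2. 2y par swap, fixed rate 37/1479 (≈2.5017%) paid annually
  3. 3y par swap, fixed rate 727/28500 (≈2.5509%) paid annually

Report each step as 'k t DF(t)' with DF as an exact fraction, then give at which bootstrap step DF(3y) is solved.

step 1 [1y] swap r/1=73/2427: DF=(1 − 73/2427·(0))/(1+73/2427) = 2427/2500 ≈ 0.970800
step 2 [2y] swap r/1=37/1479: DF=(1 − 37/1479·(0.970800))/(1+37/1479) = 9519/10000 ≈ 0.951900
step 3 [3y] swap r/1=727/28500: DF=(1 − 727/28500·(0.970800+0.951900))/(1+727/28500) = 9273/10000 ≈ 0.927300

1 1 2427/2500
2 2 9519/10000
3 3 9273/10000
DF(3y) is solved at step 3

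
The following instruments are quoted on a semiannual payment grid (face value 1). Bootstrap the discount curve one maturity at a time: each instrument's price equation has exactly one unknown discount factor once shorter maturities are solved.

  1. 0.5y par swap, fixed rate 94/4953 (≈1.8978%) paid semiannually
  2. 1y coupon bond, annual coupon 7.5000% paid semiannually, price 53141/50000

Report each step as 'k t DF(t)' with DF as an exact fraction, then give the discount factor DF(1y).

1 1/2 4953/5000
2 1 4943/5000
DF(1y) = 4943/5000 ≈ 0.988600

step 1 [0.5y] swap r/2=47/4953: DF=(1 − 47/4953·(0))/(1+47/4953) = 4953/5000 ≈ 0.990600
step 2 [1y] bond c/2=3/80: DF=(53141/50000 − 3/80·(0.990600))/(1+3/80) = 4943/5000 ≈ 0.988600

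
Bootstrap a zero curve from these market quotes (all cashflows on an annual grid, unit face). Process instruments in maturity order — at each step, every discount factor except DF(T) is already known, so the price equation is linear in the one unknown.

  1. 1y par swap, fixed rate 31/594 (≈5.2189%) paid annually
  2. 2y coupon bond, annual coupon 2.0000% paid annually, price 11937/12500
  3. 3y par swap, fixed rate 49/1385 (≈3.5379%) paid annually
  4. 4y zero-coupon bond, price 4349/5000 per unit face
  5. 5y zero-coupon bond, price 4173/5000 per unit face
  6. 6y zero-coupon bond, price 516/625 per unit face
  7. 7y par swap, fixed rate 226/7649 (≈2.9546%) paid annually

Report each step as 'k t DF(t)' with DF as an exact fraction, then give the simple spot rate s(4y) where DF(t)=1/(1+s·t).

1 1 594/625
2 2 1147/1250
3 3 451/500
4 4 4349/5000
5 5 4173/5000
6 6 516/625
7 7 512/625
s(4y) = (1/(4349/5000) − 1)/(4) = 651/17396 ≈ 3.7422%

step 1 [1y] swap r/1=31/594: DF=(1 − 31/594·(0))/(1+31/594) = 594/625 ≈ 0.950400
step 2 [2y] bond c/1=1/50: DF=(11937/12500 − 1/50·(0.950400))/(1+1/50) = 1147/1250 ≈ 0.917600
step 3 [3y] swap r/1=49/1385: DF=(1 − 49/1385·(0.950400+0.917600))/(1+49/1385) = 451/500 ≈ 0.902000
step 4 [4y] zero: DF = P = 4349/5000 ≈ 0.869800
step 5 [5y] zero: DF = P = 4173/5000 ≈ 0.834600
step 6 [6y] zero: DF = P = 516/625 ≈ 0.825600
step 7 [7y] swap r/1=226/7649: DF=(1 − 226/7649·(0.950400+0.917600+0.902000+0.869800+0.834600+0.825600))/(1+226/7649) = 512/625 ≈ 0.819200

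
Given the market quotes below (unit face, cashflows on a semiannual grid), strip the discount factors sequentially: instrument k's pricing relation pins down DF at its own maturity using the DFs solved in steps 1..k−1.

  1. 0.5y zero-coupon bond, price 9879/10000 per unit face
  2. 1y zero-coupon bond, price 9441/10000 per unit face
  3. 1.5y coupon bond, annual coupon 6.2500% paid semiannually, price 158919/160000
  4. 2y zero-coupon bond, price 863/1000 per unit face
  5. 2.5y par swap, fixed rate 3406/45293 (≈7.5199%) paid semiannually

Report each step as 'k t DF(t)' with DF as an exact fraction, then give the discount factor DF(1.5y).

step 1 [0.5y] zero: DF = P = 9879/10000 ≈ 0.987900
step 2 [1y] zero: DF = P = 9441/10000 ≈ 0.944100
step 3 [1.5y] bond c/2=1/32: DF=(158919/160000 − 1/32·(0.987900+0.944100))/(1+1/32) = 4523/5000 ≈ 0.904600
step 4 [2y] zero: DF = P = 863/1000 ≈ 0.863000
step 5 [2.5y] swap r/2=1703/45293: DF=(1 − 1703/45293·(0.987900+0.944100+0.904600+0.863000))/(1+1703/45293) = 8297/10000 ≈ 0.829700

1 1/2 9879/10000
2 1 9441/10000
3 3/2 4523/5000
4 2 863/1000
5 5/2 8297/10000
DF(1.5y) = 4523/5000 ≈ 0.904600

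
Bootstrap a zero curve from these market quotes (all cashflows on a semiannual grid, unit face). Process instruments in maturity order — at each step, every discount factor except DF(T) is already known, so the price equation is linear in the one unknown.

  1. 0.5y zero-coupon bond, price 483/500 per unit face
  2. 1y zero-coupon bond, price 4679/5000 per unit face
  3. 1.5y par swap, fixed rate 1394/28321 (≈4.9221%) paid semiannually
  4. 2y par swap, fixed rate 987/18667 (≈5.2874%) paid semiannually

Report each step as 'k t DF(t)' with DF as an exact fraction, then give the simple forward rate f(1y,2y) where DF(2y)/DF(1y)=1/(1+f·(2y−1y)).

1 1/2 483/500
2 1 4679/5000
3 3/2 9303/10000
4 2 9013/10000
f(1y,2y) = ((4679/5000)/(9013/10000) − 1)/(1) = 345/9013 ≈ 3.8278%

step 1 [0.5y] zero: DF = P = 483/500 ≈ 0.966000
step 2 [1y] zero: DF = P = 4679/5000 ≈ 0.935800
step 3 [1.5y] swap r/2=697/28321: DF=(1 − 697/28321·(0.966000+0.935800))/(1+697/28321) = 9303/10000 ≈ 0.930300
step 4 [2y] swap r/2=987/37334: DF=(1 − 987/37334·(0.966000+0.935800+0.930300))/(1+987/37334) = 9013/10000 ≈ 0.901300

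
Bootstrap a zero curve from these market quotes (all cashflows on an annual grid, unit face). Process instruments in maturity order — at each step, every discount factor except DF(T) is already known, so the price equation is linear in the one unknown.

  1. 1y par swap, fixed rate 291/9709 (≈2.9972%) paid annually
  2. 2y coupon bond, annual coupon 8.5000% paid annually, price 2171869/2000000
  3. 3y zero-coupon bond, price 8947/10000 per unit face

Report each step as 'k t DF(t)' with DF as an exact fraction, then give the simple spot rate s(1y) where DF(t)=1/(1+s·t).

1 1 9709/10000
2 2 578/625
3 3 8947/10000
s(1y) = (1/(9709/10000) − 1)/(1) = 291/9709 ≈ 2.9972%

step 1 [1y] swap r/1=291/9709: DF=(1 − 291/9709·(0))/(1+291/9709) = 9709/10000 ≈ 0.970900
step 2 [2y] bond c/1=17/200: DF=(2171869/2000000 − 17/200·(0.970900))/(1+17/200) = 578/625 ≈ 0.924800
step 3 [3y] zero: DF = P = 8947/10000 ≈ 0.894700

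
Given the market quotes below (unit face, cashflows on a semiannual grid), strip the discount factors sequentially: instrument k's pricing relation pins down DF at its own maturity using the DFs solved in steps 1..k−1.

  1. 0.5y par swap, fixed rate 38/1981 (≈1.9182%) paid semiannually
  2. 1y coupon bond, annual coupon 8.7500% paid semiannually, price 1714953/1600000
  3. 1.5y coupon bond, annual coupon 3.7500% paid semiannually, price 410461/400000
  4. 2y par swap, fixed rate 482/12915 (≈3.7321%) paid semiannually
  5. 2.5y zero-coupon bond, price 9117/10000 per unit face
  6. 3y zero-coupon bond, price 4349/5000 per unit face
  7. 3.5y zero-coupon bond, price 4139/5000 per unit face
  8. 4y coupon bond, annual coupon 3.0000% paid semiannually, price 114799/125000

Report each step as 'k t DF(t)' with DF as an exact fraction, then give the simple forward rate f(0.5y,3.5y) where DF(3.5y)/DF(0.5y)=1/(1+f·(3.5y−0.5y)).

step 1 [0.5y] swap r/2=19/1981: DF=(1 − 19/1981·(0))/(1+19/1981) = 1981/2000 ≈ 0.990500
step 2 [1y] bond c/2=7/160: DF=(1714953/1600000 − 7/160·(0.990500))/(1+7/160) = 4927/5000 ≈ 0.985400
step 3 [1.5y] bond c/2=3/160: DF=(410461/400000 − 3/160·(0.990500+0.985400))/(1+3/160) = 9709/10000 ≈ 0.970900
step 4 [2y] swap r/2=241/12915: DF=(1 − 241/12915·(0.990500+0.985400+0.970900))/(1+241/12915) = 9277/10000 ≈ 0.927700
step 5 [2.5y] zero: DF = P = 9117/10000 ≈ 0.911700
step 6 [3y] zero: DF = P = 4349/5000 ≈ 0.869800
step 7 [3.5y] zero: DF = P = 4139/5000 ≈ 0.827800
step 8 [4y] bond c/2=3/200: DF=(114799/125000 − 3/200·(0.990500+0.985400+0.970900+0.927700+0.911700+0.869800+0.827800))/(1+3/200) = 809/1000 ≈ 0.809000

1 1/2 1981/2000
2 1 4927/5000
3 3/2 9709/10000
4 2 9277/10000
5 5/2 9117/10000
6 3 4349/5000
7 7/2 4139/5000
8 4 809/1000
f(0.5y,3.5y) = ((1981/2000)/(4139/5000) − 1)/(3) = 1627/24834 ≈ 6.5515%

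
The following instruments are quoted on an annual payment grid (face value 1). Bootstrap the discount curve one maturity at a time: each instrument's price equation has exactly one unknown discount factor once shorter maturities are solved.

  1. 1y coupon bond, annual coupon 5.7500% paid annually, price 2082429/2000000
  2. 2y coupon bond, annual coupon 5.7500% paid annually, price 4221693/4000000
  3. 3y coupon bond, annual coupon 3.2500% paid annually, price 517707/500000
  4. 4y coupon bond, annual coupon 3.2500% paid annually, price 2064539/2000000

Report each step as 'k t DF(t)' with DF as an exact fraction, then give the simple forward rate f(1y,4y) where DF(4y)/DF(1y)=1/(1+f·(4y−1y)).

1 1 4923/5000
2 2 1889/2000
3 3 9421/10000
4 4 4547/5000
f(1y,4y) = ((4923/5000)/(4547/5000) − 1)/(3) = 376/13641 ≈ 2.7564%

step 1 [1y] bond c/1=23/400: DF=(2082429/2000000 − 23/400·(0))/(1+23/400) = 4923/5000 ≈ 0.984600
step 2 [2y] bond c/1=23/400: DF=(4221693/4000000 − 23/400·(0.984600))/(1+23/400) = 1889/2000 ≈ 0.944500
step 3 [3y] bond c/1=13/400: DF=(517707/500000 − 13/400·(0.984600+0.944500))/(1+13/400) = 9421/10000 ≈ 0.942100
step 4 [4y] bond c/1=13/400: DF=(2064539/2000000 − 13/400·(0.984600+0.944500+0.942100))/(1+13/400) = 4547/5000 ≈ 0.909400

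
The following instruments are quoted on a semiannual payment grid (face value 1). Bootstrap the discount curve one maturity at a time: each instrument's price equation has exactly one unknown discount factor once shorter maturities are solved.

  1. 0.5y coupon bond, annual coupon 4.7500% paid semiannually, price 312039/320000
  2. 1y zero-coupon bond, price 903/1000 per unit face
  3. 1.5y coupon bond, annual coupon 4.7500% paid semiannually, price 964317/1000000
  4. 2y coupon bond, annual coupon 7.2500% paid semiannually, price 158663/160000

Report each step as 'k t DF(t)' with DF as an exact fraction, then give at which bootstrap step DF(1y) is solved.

step 1 [0.5y] bond c/2=19/800: DF=(312039/320000 − 19/800·(0))/(1+19/800) = 381/400 ≈ 0.952500
step 2 [1y] zero: DF = P = 903/1000 ≈ 0.903000
step 3 [1.5y] bond c/2=19/800: DF=(964317/1000000 − 19/800·(0.952500+0.903000))/(1+19/800) = 8989/10000 ≈ 0.898900
step 4 [2y] bond c/2=29/800: DF=(158663/160000 − 29/800·(0.952500+0.903000+0.898900))/(1+29/800) = 4303/5000 ≈ 0.860600

1 1/2 381/400
2 1 903/1000
3 3/2 8989/10000
4 2 4303/5000
DF(1y) is solved at step 2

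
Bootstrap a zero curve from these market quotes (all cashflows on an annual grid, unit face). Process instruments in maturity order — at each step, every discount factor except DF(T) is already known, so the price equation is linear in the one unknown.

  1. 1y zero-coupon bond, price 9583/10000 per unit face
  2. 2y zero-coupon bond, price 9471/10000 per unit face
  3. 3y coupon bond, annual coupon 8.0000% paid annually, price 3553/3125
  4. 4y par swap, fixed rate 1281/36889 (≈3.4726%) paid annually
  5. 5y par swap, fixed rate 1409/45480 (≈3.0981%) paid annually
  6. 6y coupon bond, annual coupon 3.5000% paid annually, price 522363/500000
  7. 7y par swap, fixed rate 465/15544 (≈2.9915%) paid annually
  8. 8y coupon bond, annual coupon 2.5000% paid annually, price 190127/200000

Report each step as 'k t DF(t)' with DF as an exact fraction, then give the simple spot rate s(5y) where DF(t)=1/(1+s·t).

1 1 9583/10000
2 2 9471/10000
3 3 2279/2500
4 4 8719/10000
5 5 8591/10000
6 6 2139/2500
7 7 407/500
8 8 3879/5000
s(5y) = (1/(8591/10000) − 1)/(5) = 1409/42955 ≈ 3.2802%

step 1 [1y] zero: DF = P = 9583/10000 ≈ 0.958300
step 2 [2y] zero: DF = P = 9471/10000 ≈ 0.947100
step 3 [3y] bond c/1=2/25: DF=(3553/3125 − 2/25·(0.958300+0.947100))/(1+2/25) = 2279/2500 ≈ 0.911600
step 4 [4y] swap r/1=1281/36889: DF=(1 − 1281/36889·(0.958300+0.947100+0.911600))/(1+1281/36889) = 8719/10000 ≈ 0.871900
step 5 [5y] swap r/1=1409/45480: DF=(1 − 1409/45480·(0.958300+0.947100+0.911600+0.871900))/(1+1409/45480) = 8591/10000 ≈ 0.859100
step 6 [6y] bond c/1=7/200: DF=(522363/500000 − 7/200·(0.958300+0.947100+0.911600+0.871900+0.859100))/(1+7/200) = 2139/2500 ≈ 0.855600
step 7 [7y] swap r/1=465/15544: DF=(1 − 465/15544·(0.958300+0.947100+0.911600+0.871900+0.859100+0.855600))/(1+465/15544) = 407/500 ≈ 0.814000
step 8 [8y] bond c/1=1/40: DF=(190127/200000 − 1/40·(0.958300+0.947100+0.911600+0.871900+0.859100+0.855600+0.814000))/(1+1/40) = 3879/5000 ≈ 0.775800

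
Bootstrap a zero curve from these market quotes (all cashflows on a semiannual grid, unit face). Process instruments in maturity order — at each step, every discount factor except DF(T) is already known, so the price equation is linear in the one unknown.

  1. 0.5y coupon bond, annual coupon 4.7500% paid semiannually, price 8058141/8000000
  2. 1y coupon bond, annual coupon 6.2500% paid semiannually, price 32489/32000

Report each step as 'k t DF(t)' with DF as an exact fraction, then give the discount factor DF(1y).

step 1 [0.5y] bond c/2=19/800: DF=(8058141/8000000 − 19/800·(0))/(1+19/800) = 9839/10000 ≈ 0.983900
step 2 [1y] bond c/2=1/32: DF=(32489/32000 − 1/32·(0.983900))/(1+1/32) = 9547/10000 ≈ 0.954700

1 1/2 9839/10000
2 1 9547/10000
DF(1y) = 9547/10000 ≈ 0.954700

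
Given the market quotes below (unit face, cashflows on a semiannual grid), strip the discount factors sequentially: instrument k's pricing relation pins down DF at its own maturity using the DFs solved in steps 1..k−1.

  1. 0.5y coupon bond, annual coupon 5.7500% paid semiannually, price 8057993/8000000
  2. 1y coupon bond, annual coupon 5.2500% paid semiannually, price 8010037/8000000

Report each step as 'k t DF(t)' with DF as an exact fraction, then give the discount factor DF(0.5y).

1 1/2 9791/10000
2 1 4753/5000
DF(0.5y) = 9791/10000 ≈ 0.979100

step 1 [0.5y] bond c/2=23/800: DF=(8057993/8000000 − 23/800·(0))/(1+23/800) = 9791/10000 ≈ 0.979100
step 2 [1y] bond c/2=21/800: DF=(8010037/8000000 − 21/800·(0.979100))/(1+21/800) = 4753/5000 ≈ 0.950600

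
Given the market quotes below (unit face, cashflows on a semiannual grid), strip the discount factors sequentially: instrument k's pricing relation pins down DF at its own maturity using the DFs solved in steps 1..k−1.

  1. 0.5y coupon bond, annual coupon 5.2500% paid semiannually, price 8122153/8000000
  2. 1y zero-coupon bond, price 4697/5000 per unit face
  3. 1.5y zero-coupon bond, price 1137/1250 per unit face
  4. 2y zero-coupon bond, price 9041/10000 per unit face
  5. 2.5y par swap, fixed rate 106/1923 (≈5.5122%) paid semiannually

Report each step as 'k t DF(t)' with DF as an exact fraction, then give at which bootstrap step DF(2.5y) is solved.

step 1 [0.5y] bond c/2=21/800: DF=(8122153/8000000 − 21/800·(0))/(1+21/800) = 9893/10000 ≈ 0.989300
step 2 [1y] zero: DF = P = 4697/5000 ≈ 0.939400
step 3 [1.5y] zero: DF = P = 1137/1250 ≈ 0.909600
step 4 [2y] zero: DF = P = 9041/10000 ≈ 0.904100
step 5 [2.5y] swap r/2=53/1923: DF=(1 − 53/1923·(0.989300+0.939400+0.909600+0.904100))/(1+53/1923) = 1091/1250 ≈ 0.872800

1 1/2 9893/10000
2 1 4697/5000
3 3/2 1137/1250
4 2 9041/10000
5 5/2 1091/1250
DF(2.5y) is solved at step 5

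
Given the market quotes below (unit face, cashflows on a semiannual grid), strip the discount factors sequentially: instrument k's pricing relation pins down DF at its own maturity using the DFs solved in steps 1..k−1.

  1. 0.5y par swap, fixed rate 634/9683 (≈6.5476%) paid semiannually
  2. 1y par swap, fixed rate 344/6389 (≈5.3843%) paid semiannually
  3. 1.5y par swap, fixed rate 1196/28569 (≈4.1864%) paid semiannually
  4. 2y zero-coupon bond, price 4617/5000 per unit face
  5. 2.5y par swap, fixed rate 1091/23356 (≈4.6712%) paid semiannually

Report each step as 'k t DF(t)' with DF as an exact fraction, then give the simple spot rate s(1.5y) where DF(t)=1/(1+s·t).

1 1/2 9683/10000
2 1 2371/2500
3 3/2 4701/5000
4 2 4617/5000
5 5/2 8909/10000
s(1.5y) = (1/(4701/5000) − 1)/(3/2) = 598/14103 ≈ 4.2402%

step 1 [0.5y] swap r/2=317/9683: DF=(1 − 317/9683·(0))/(1+317/9683) = 9683/10000 ≈ 0.968300
step 2 [1y] swap r/2=172/6389: DF=(1 − 172/6389·(0.968300))/(1+172/6389) = 2371/2500 ≈ 0.948400
step 3 [1.5y] swap r/2=598/28569: DF=(1 − 598/28569·(0.968300+0.948400))/(1+598/28569) = 4701/5000 ≈ 0.940200
step 4 [2y] zero: DF = P = 4617/5000 ≈ 0.923400
step 5 [2.5y] swap r/2=1091/46712: DF=(1 − 1091/46712·(0.968300+0.948400+0.940200+0.923400))/(1+1091/46712) = 8909/10000 ≈ 0.890900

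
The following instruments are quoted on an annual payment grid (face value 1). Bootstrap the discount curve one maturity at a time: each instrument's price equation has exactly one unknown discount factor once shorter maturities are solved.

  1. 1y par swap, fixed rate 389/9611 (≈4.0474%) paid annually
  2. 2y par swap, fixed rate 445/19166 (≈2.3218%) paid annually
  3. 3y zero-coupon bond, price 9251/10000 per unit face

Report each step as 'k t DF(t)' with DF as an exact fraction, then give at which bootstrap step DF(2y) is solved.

step 1 [1y] swap r/1=389/9611: DF=(1 − 389/9611·(0))/(1+389/9611) = 9611/10000 ≈ 0.961100
step 2 [2y] swap r/1=445/19166: DF=(1 − 445/19166·(0.961100))/(1+445/19166) = 1911/2000 ≈ 0.955500
step 3 [3y] zero: DF = P = 9251/10000 ≈ 0.925100

1 1 9611/10000
2 2 1911/2000
3 3 9251/10000
DF(2y) is solved at step 2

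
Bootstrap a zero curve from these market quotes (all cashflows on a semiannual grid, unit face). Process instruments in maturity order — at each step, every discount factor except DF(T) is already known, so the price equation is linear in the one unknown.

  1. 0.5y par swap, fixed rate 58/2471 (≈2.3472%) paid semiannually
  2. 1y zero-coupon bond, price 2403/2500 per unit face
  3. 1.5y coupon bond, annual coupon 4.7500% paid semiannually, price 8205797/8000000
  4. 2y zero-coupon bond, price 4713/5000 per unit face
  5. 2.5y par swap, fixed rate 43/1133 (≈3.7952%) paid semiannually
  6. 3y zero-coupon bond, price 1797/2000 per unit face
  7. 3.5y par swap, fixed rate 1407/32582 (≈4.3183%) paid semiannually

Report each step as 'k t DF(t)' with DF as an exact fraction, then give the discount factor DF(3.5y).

1 1/2 2471/2500
2 1 2403/2500
3 3/2 9567/10000
4 2 4713/5000
5 5/2 9097/10000
6 3 1797/2000
7 7/2 8593/10000
DF(3.5y) = 8593/10000 ≈ 0.859300

step 1 [0.5y] swap r/2=29/2471: DF=(1 − 29/2471·(0))/(1+29/2471) = 2471/2500 ≈ 0.988400
step 2 [1y] zero: DF = P = 2403/2500 ≈ 0.961200
step 3 [1.5y] bond c/2=19/800: DF=(8205797/8000000 − 19/800·(0.988400+0.961200))/(1+19/800) = 9567/10000 ≈ 0.956700
step 4 [2y] zero: DF = P = 4713/5000 ≈ 0.942600
step 5 [2.5y] swap r/2=43/2266: DF=(1 − 43/2266·(0.988400+0.961200+0.956700+0.942600))/(1+43/2266) = 9097/10000 ≈ 0.909700
step 6 [3y] zero: DF = P = 1797/2000 ≈ 0.898500
step 7 [3.5y] swap r/2=1407/65164: DF=(1 − 1407/65164·(0.988400+0.961200+0.956700+0.942600+0.909700+0.898500))/(1+1407/65164) = 8593/10000 ≈ 0.859300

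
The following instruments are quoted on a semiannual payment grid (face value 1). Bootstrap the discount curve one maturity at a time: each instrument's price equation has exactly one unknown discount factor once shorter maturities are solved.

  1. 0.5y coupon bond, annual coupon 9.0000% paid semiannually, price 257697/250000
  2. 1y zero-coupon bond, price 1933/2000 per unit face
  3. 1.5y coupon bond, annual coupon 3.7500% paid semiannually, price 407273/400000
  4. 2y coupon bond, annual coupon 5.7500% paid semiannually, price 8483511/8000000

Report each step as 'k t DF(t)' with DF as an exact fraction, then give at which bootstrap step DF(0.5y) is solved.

1 1/2 1233/1250
2 1 1933/2000
3 3/2 1927/2000
4 2 9493/10000
DF(0.5y) is solved at step 1

step 1 [0.5y] bond c/2=9/200: DF=(257697/250000 − 9/200·(0))/(1+9/200) = 1233/1250 ≈ 0.986400
step 2 [1y] zero: DF = P = 1933/2000 ≈ 0.966500
step 3 [1.5y] bond c/2=3/160: DF=(407273/400000 − 3/160·(0.986400+0.966500))/(1+3/160) = 1927/2000 ≈ 0.963500
step 4 [2y] bond c/2=23/800: DF=(8483511/8000000 − 23/800·(0.986400+0.966500+0.963500))/(1+23/800) = 9493/10000 ≈ 0.949300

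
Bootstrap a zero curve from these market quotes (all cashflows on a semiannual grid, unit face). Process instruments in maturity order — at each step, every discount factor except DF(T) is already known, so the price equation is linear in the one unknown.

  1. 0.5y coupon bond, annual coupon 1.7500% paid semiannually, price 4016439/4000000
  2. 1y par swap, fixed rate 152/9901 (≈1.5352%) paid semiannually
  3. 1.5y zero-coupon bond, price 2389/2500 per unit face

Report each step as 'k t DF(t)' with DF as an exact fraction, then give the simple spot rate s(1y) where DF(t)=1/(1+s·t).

step 1 [0.5y] bond c/2=7/800: DF=(4016439/4000000 − 7/800·(0))/(1+7/800) = 4977/5000 ≈ 0.995400
step 2 [1y] swap r/2=76/9901: DF=(1 − 76/9901·(0.995400))/(1+76/9901) = 1231/1250 ≈ 0.984800
step 3 [1.5y] zero: DF = P = 2389/2500 ≈ 0.955600

1 1/2 4977/5000
2 1 1231/1250
3 3/2 2389/2500
s(1y) = (1/(1231/1250) − 1)/(1) = 19/1231 ≈ 1.5435%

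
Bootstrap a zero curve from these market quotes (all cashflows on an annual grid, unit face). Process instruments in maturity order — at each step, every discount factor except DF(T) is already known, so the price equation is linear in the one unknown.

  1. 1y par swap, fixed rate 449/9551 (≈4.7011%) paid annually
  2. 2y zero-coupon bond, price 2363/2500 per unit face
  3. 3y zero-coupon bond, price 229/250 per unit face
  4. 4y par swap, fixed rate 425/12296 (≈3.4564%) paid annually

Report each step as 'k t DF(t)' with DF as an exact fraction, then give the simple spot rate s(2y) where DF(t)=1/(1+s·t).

1 1 9551/10000
2 2 2363/2500
3 3 229/250
4 4 349/400
s(2y) = (1/(2363/2500) − 1)/(2) = 137/4726 ≈ 2.8989%

step 1 [1y] swap r/1=449/9551: DF=(1 − 449/9551·(0))/(1+449/9551) = 9551/10000 ≈ 0.955100
step 2 [2y] zero: DF = P = 2363/2500 ≈ 0.945200
step 3 [3y] zero: DF = P = 229/250 ≈ 0.916000
step 4 [4y] swap r/1=425/12296: DF=(1 − 425/12296·(0.955100+0.945200+0.916000))/(1+425/12296) = 349/400 ≈ 0.872500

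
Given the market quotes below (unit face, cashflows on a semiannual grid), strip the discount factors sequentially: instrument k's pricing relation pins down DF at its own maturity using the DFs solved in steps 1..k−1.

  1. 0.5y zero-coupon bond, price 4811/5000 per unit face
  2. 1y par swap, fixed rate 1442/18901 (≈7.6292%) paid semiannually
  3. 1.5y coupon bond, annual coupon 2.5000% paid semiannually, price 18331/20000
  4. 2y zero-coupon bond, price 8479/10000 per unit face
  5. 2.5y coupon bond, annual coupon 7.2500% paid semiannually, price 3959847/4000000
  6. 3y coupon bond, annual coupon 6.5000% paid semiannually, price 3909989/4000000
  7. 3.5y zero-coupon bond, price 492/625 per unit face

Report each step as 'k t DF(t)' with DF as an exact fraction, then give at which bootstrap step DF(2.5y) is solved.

1 1/2 4811/5000
2 1 9279/10000
3 3/2 8819/10000
4 2 8479/10000
5 5/2 8287/10000
6 3 8067/10000
7 7/2 492/625
DF(2.5y) is solved at step 5

step 1 [0.5y] zero: DF = P = 4811/5000 ≈ 0.962200
step 2 [1y] swap r/2=721/18901: DF=(1 − 721/18901·(0.962200))/(1+721/18901) = 9279/10000 ≈ 0.927900
step 3 [1.5y] bond c/2=1/80: DF=(18331/20000 − 1/80·(0.962200+0.927900))/(1+1/80) = 8819/10000 ≈ 0.881900
step 4 [2y] zero: DF = P = 8479/10000 ≈ 0.847900
step 5 [2.5y] bond c/2=29/800: DF=(3959847/4000000 − 29/800·(0.962200+0.927900+0.881900+0.847900))/(1+29/800) = 8287/10000 ≈ 0.828700
step 6 [3y] bond c/2=13/400: DF=(3909989/4000000 − 13/400·(0.962200+0.927900+0.881900+0.847900+0.828700))/(1+13/400) = 8067/10000 ≈ 0.806700
step 7 [3.5y] zero: DF = P = 492/625 ≈ 0.787200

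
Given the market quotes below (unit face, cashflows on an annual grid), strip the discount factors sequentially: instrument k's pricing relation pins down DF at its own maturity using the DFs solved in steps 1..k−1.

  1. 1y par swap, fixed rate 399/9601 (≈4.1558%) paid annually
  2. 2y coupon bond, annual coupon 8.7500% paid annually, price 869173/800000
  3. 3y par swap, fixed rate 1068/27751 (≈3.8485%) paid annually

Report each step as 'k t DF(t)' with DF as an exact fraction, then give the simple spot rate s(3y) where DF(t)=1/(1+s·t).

1 1 9601/10000
2 2 4609/5000
3 3 2233/2500
s(3y) = (1/(2233/2500) − 1)/(3) = 89/2233 ≈ 3.9857%

step 1 [1y] swap r/1=399/9601: DF=(1 − 399/9601·(0))/(1+399/9601) = 9601/10000 ≈ 0.960100
step 2 [2y] bond c/1=7/80: DF=(869173/800000 − 7/80·(0.960100))/(1+7/80) = 4609/5000 ≈ 0.921800
step 3 [3y] swap r/1=1068/27751: DF=(1 − 1068/27751·(0.960100+0.921800))/(1+1068/27751) = 2233/2500 ≈ 0.893200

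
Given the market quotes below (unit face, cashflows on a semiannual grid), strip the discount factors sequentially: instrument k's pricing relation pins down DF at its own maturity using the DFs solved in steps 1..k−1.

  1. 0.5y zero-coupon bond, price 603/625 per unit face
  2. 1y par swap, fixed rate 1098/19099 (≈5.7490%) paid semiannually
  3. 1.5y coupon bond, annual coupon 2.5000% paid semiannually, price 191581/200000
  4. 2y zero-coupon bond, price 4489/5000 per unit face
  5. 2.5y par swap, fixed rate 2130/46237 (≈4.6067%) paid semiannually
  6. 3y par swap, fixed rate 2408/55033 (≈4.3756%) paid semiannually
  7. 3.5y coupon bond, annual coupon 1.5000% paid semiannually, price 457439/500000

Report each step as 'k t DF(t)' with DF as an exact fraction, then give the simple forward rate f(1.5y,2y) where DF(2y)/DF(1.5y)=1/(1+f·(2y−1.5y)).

1 1/2 603/625
2 1 9451/10000
3 3/2 369/400
4 2 4489/5000
5 5/2 1787/2000
6 3 2199/2500
7 7/2 8671/10000
f(1.5y,2y) = ((369/400)/(4489/5000) − 1)/(1/2) = 247/4489 ≈ 5.5023%

step 1 [0.5y] zero: DF = P = 603/625 ≈ 0.964800
step 2 [1y] swap r/2=549/19099: DF=(1 − 549/19099·(0.964800))/(1+549/19099) = 9451/10000 ≈ 0.945100
step 3 [1.5y] bond c/2=1/80: DF=(191581/200000 − 1/80·(0.964800+0.945100))/(1+1/80) = 369/400 ≈ 0.922500
step 4 [2y] zero: DF = P = 4489/5000 ≈ 0.897800
step 5 [2.5y] swap r/2=1065/46237: DF=(1 − 1065/46237·(0.964800+0.945100+0.922500+0.897800))/(1+1065/46237) = 1787/2000 ≈ 0.893500
step 6 [3y] swap r/2=1204/55033: DF=(1 − 1204/55033·(0.964800+0.945100+0.922500+0.897800+0.893500))/(1+1204/55033) = 2199/2500 ≈ 0.879600
step 7 [3.5y] bond c/2=3/400: DF=(457439/500000 − 3/400·(0.964800+0.945100+0.922500+0.897800+0.893500+0.879600))/(1+3/400) = 8671/10000 ≈ 0.867100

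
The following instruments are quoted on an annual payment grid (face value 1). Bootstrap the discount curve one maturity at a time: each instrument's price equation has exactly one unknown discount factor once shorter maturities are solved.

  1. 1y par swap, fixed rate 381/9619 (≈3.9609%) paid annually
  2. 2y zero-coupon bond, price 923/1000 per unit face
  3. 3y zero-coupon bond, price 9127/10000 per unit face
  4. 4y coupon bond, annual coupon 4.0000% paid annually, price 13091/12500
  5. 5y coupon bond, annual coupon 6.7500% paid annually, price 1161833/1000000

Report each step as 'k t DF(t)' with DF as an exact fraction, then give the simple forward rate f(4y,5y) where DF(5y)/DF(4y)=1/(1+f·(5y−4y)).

step 1 [1y] swap r/1=381/9619: DF=(1 − 381/9619·(0))/(1+381/9619) = 9619/10000 ≈ 0.961900
step 2 [2y] zero: DF = P = 923/1000 ≈ 0.923000
step 3 [3y] zero: DF = P = 9127/10000 ≈ 0.912700
step 4 [4y] bond c/1=1/25: DF=(13091/12500 − 1/25·(0.961900+0.923000+0.912700))/(1+1/25) = 4497/5000 ≈ 0.899400
step 5 [5y] bond c/1=27/400: DF=(1161833/1000000 − 27/400·(0.961900+0.923000+0.912700+0.899400))/(1+27/400) = 4273/5000 ≈ 0.854600

1 1 9619/10000
2 2 923/1000
3 3 9127/10000
4 4 4497/5000
5 5 4273/5000
f(4y,5y) = ((4497/5000)/(4273/5000) − 1)/(1) = 224/4273 ≈ 5.2422%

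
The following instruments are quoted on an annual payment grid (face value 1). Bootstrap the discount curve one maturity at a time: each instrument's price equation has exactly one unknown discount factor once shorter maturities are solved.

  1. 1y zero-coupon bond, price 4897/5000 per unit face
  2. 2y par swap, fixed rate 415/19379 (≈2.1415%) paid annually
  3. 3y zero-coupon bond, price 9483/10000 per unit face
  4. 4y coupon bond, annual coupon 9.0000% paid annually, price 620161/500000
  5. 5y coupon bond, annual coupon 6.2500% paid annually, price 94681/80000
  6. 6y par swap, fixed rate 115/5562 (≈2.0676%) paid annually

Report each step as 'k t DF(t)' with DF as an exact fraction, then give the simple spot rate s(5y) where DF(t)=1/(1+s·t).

1 1 4897/5000
2 2 1917/2000
3 3 9483/10000
4 4 2249/2500
5 5 557/625
6 6 177/200
s(5y) = (1/(557/625) − 1)/(5) = 68/2785 ≈ 2.4417%

step 1 [1y] zero: DF = P = 4897/5000 ≈ 0.979400
step 2 [2y] swap r/1=415/19379: DF=(1 − 415/19379·(0.979400))/(1+415/19379) = 1917/2000 ≈ 0.958500
step 3 [3y] zero: DF = P = 9483/10000 ≈ 0.948300
step 4 [4y] bond c/1=9/100: DF=(620161/500000 − 9/100·(0.979400+0.958500+0.948300))/(1+9/100) = 2249/2500 ≈ 0.899600
step 5 [5y] bond c/1=1/16: DF=(94681/80000 − 1/16·(0.979400+0.958500+0.948300+0.899600))/(1+1/16) = 557/625 ≈ 0.891200
step 6 [6y] swap r/1=115/5562: DF=(1 − 115/5562·(0.979400+0.958500+0.948300+0.899600+0.891200))/(1+115/5562) = 177/200 ≈ 0.885000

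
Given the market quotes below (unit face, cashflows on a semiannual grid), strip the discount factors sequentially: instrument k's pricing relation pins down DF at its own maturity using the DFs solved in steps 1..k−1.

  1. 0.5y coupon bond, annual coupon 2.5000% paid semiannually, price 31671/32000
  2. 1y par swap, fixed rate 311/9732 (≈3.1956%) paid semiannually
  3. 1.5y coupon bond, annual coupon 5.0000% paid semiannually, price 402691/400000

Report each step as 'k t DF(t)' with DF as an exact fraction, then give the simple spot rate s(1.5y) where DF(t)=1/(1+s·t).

step 1 [0.5y] bond c/2=1/80: DF=(31671/32000 − 1/80·(0))/(1+1/80) = 391/400 ≈ 0.977500
step 2 [1y] swap r/2=311/19464: DF=(1 − 311/19464·(0.977500))/(1+311/19464) = 9689/10000 ≈ 0.968900
step 3 [1.5y] bond c/2=1/40: DF=(402691/400000 − 1/40·(0.977500+0.968900))/(1+1/40) = 9347/10000 ≈ 0.934700

1 1/2 391/400
2 1 9689/10000
3 3/2 9347/10000
s(1.5y) = (1/(9347/10000) − 1)/(3/2) = 1306/28041 ≈ 4.6575%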